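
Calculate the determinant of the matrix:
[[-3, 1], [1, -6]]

For a 2×2 matrix [[a, b], [c, d]], det = ad - bc
det = (-3)(-6) - (1)(1) = 18 - 1 = 17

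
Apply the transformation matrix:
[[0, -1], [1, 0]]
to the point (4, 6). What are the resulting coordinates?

Matrix multiplication:
[[0, -1], [1, 0]] × [4, 6]ᵀ
= [(0)(4) + (-1)(6), (1)(4) + (0)(6)]ᵀ
= [-6, 4]ᵀ
Result: (-6, 4)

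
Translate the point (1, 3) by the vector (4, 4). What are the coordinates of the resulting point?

Translation by (4, 4) (homogeneous matrix [[1, 0, 4], [0, 1, 4], [0, 0, 1]]):
x' = 1 + 4 = 5
y' = 3 + 4 = 7
Result: (5, 7)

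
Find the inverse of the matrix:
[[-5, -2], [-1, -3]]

For [[a,b],[c,d]], inverse = (1/det)·[[d,-b],[-c,a]]
det = (-5)(-3) - (-2)(-1) = 15 - 2 = 13
Inverse = (1/13)·[[-3, 2], [1, -5]]
= [[-3/13, 2/13], [1/13, -5/13]]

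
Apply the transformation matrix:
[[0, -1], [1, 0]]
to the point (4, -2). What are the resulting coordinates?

Matrix multiplication:
[[0, -1], [1, 0]] × [4, -2]ᵀ
= [(0)(4) + (-1)(-2), (1)(4) + (0)(-2)]ᵀ
= [2, 4]ᵀ
Result: (2, 4)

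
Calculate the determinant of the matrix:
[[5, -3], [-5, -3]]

For a 2×2 matrix [[a, b], [c, d]], det = ad - bc
det = (5)(-3) - (-3)(-5) = -15 - 15 = -30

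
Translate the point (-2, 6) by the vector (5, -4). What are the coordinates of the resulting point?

Translation by (5, -4) (homogeneous matrix [[1, 0, 5], [0, 1, -4], [0, 0, 1]]):
x' = -2 + 5 = 3
y' = 6 + -4 = 2
Result: (3, 2)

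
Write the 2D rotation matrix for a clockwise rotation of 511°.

Rotation matrix formula: [[cos θ, -sin θ], [sin θ, cos θ]]
A clockwise rotation by 511° is equivalent to a counterclockwise rotation by -511°.
For θ = -511°:
cos(-511°) = -0.8746
sin(-511°) = -0.4848
Result: [[-0.8746, 0.4848], [-0.4848, -0.8746]]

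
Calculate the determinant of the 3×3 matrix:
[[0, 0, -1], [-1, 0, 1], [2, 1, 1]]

Expansion along first row:
det = 0·det([[0,1],[1,1]]) - 0·det([[-1,1],[2,1]]) + -1·det([[-1,0],[2,1]])
    = 0·(0·1 - 1·1) - 0·(-1·1 - 1·2) + -1·(-1·1 - 0·2)
    = 0·-1 - 0·-3 + -1·-1
    = 0 + 0 + 1 = 1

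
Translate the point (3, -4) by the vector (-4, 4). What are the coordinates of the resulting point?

Translation by (-4, 4) (homogeneous matrix [[1, 0, -4], [0, 1, 4], [0, 0, 1]]):
x' = 3 + -4 = -1
y' = -4 + 4 = 0
Result: (-1, 0)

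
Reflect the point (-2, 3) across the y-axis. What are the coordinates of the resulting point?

Reflection across y-axis: (-2, 3) → (2, 3)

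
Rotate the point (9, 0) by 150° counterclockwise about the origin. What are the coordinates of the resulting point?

Rotation matrix for 150°: [[cos 150°, -sin 150°], [sin 150°, cos 150°]] ≈ [[-0.866025, -0.500000], [0.500000, -0.866025]]
[[-0.866025, -0.500000], [0.500000, -0.866025]] × [9, 0]ᵀ ≈ [-7.7942, 4.5000]ᵀ
Result: (-7.7942, 4.5000)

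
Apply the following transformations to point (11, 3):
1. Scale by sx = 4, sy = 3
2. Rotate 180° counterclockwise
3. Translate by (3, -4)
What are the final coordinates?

Step 1: Scale → (44, 9)
Step 2: Rotate 180° → (-44, -9)
Step 3: Translate → (-41, -13)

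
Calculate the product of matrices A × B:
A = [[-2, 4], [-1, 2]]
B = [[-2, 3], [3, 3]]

Matrix multiplication:
C[0][0] = -2×-2 + 4×3 = 16
C[0][1] = -2×3 + 4×3 = 6
C[1][0] = -1×-2 + 2×3 = 8
C[1][1] = -1×3 + 2×3 = 3
Result: [[16, 6], [8, 3]]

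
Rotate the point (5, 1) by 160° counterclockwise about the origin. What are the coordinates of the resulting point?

Rotation matrix for 160°: [[cos 160°, -sin 160°], [sin 160°, cos 160°]] ≈ [[-0.939693, -0.342020], [0.342020, -0.939693]]
[[-0.939693, -0.342020], [0.342020, -0.939693]] × [5, 1]ᵀ ≈ [-5.0405, 0.7704]ᵀ
Result: (-5.0405, 0.7704)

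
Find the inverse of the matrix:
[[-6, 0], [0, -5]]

For [[a,b],[c,d]], inverse = (1/det)·[[d,-b],[-c,a]]
det = (-6)(-5) - (0)(0) = 30 - 0 = 30
Inverse = (1/30)·[[-5, 0], [0, -6]]
= [[-1/6, 0], [0, -1/5]]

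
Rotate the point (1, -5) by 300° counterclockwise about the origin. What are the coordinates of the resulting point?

Rotation matrix for 300°: [[cos 300°, -sin 300°], [sin 300°, cos 300°]] ≈ [[0.500000, 0.866025], [-0.866025, 0.500000]]
[[0.500000, 0.866025], [-0.866025, 0.500000]] × [1, -5]ᵀ ≈ [-3.8301, -3.3660]ᵀ
Result: (-3.8301, -3.3660)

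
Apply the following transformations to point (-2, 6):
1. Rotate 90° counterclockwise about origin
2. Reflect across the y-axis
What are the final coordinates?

Step 1: Rotate 90° → (-6, -2)
Step 2: Reflect across y-axis → (6, -2)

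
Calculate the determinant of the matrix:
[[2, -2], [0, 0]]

For a 2×2 matrix [[a, b], [c, d]], det = ad - bc
det = (2)(0) - (-2)(0) = 0 - 0 = 0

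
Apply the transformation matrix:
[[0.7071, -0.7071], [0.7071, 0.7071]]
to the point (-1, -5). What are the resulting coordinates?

Matrix multiplication:
[[0.7071, -0.7071], [0.7071, 0.7071]] × [-1, -5]ᵀ
= [(0.7071)(-1) + (-0.7071)(-5), (0.7071)(-1) + (0.7071)(-5)]ᵀ
= [2.8284, -4.2426]ᵀ
Result: (2.8284, -4.2426)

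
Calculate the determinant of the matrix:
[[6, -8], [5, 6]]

For a 2×2 matrix [[a, b], [c, d]], det = ad - bc
det = (6)(6) - (-8)(5) = 36 - -40 = 76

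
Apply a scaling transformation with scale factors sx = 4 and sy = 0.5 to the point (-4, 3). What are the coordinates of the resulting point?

Scaling matrix:
[[4, 0], [0, 0.50]]
Result: (-4 × 4, 3 × 0.5) = (-16, 1.5)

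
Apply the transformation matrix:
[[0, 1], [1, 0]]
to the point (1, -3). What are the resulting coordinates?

Matrix multiplication:
[[0, 1], [1, 0]] × [1, -3]ᵀ
= [(0)(1) + (1)(-3), (1)(1) + (0)(-3)]ᵀ
= [-3, 1]ᵀ
Result: (-3, 1)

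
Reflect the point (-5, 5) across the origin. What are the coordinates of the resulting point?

Reflection across origin: (-5, 5) → (5, -5)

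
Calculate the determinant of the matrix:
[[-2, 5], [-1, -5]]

For a 2×2 matrix [[a, b], [c, d]], det = ad - bc
det = (-2)(-5) - (5)(-1) = 10 - -5 = 15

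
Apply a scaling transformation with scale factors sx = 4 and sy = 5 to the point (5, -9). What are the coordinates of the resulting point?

Scaling matrix:
[[4, 0], [0, 5]]
Result: (5 × 4, -9 × 5) = (20, -45)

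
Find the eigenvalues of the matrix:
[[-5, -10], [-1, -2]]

Characteristic equation: det(A - λI) = 0
λ² - (trace)λ + (det) = 0
trace = -5 + -2 = -7, det = (-5)(-2) - (-10)(-1) = 0
λ² - (-7)λ + (0) = 0
λ = (-7 ± √((-7)² - 4·(0))) / 2 = (-7 ± √49) / 2
Solving: λ = -7, 0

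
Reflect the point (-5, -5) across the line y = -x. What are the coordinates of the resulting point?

Reflection across line y = -x: (-5, -5) → (5, 5)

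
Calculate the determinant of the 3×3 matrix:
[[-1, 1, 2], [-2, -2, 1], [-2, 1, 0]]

Expansion along first row:
det = -1·det([[-2,1],[1,0]]) - 1·det([[-2,1],[-2,0]]) + 2·det([[-2,-2],[-2,1]])
    = -1·(-2·0 - 1·1) - 1·(-2·0 - 1·-2) + 2·(-2·1 - -2·-2)
    = -1·-1 - 1·2 + 2·-6
    = 1 + -2 + -12 = -13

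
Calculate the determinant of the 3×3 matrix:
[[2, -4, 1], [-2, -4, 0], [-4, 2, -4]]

Expansion along first row:
det = 2·det([[-4,0],[2,-4]]) - -4·det([[-2,0],[-4,-4]]) + 1·det([[-2,-4],[-4,2]])
    = 2·(-4·-4 - 0·2) - -4·(-2·-4 - 0·-4) + 1·(-2·2 - -4·-4)
    = 2·16 - -4·8 + 1·-20
    = 32 + 32 + -20 = 44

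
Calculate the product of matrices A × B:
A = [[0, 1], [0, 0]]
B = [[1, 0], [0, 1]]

Matrix multiplication:
C[0][0] = 0×1 + 1×0 = 0
C[0][1] = 0×0 + 1×1 = 1
C[1][0] = 0×1 + 0×0 = 0
C[1][1] = 0×0 + 0×1 = 0
Result: [[0, 1], [0, 0]]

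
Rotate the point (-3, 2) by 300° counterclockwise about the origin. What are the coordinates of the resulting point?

Rotation matrix for 300°: [[cos 300°, -sin 300°], [sin 300°, cos 300°]] ≈ [[0.500000, 0.866025], [-0.866025, 0.500000]]
[[0.500000, 0.866025], [-0.866025, 0.500000]] × [-3, 2]ᵀ ≈ [0.2321, 3.5981]ᵀ
Result: (0.2321, 3.5981)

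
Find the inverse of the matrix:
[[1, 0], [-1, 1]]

For [[a,b],[c,d]], inverse = (1/det)·[[d,-b],[-c,a]]
det = (1)(1) - (0)(-1) = 1 - 0 = 1
Inverse = [[1, 0], [1, 1]]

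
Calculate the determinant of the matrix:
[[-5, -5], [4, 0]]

For a 2×2 matrix [[a, b], [c, d]], det = ad - bc
det = (-5)(0) - (-5)(4) = 0 - -20 = 20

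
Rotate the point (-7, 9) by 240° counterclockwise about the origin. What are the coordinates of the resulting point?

Rotation matrix for 240°: [[cos 240°, -sin 240°], [sin 240°, cos 240°]] ≈ [[-0.500000, 0.866025], [-0.866025, -0.500000]]
[[-0.500000, 0.866025], [-0.866025, -0.500000]] × [-7, 9]ᵀ ≈ [11.2942, 1.5622]ᵀ
Result: (11.2942, 1.5622)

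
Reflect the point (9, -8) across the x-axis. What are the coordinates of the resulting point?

Reflection across x-axis: (9, -8) → (9, 8)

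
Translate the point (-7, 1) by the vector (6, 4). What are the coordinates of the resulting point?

Translation by (6, 4) (homogeneous matrix [[1, 0, 6], [0, 1, 4], [0, 0, 1]]):
x' = -7 + 6 = -1
y' = 1 + 4 = 5
Result: (-1, 5)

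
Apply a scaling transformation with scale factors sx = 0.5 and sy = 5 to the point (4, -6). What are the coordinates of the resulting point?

Scaling matrix:
[[0.50, 0], [0, 5]]
Result: (4 × 0.5, -6 × 5) = (2, -30)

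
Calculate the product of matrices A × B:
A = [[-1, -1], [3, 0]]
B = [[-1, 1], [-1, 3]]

Matrix multiplication:
C[0][0] = -1×-1 + -1×-1 = 2
C[0][1] = -1×1 + -1×3 = -4
C[1][0] = 3×-1 + 0×-1 = -3
C[1][1] = 3×1 + 0×3 = 3
Result: [[2, -4], [-3, 3]]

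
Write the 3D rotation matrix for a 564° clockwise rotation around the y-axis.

Rotation matrix for clockwise 564° around y-axis:
A clockwise rotation by 564° is a counterclockwise rotation by -564°.
cos(-564°) = -0.9135, sin(-564°) = 0.4067
Result: [[-0.9135, 0, 0.4067], [0, 1, 0], [-0.4067, 0, -0.9135]]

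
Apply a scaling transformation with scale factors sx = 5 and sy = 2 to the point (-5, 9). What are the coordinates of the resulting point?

Scaling matrix:
[[5, 0], [0, 2]]
Result: (-5 × 5, 9 × 2) = (-25, 18)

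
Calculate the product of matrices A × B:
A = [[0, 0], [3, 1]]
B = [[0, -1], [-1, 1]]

Matrix multiplication:
C[0][0] = 0×0 + 0×-1 = 0
C[0][1] = 0×-1 + 0×1 = 0
C[1][0] = 3×0 + 1×-1 = -1
C[1][1] = 3×-1 + 1×1 = -2
Result: [[0, 0], [-1, -2]]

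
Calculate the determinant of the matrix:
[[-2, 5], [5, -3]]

For a 2×2 matrix [[a, b], [c, d]], det = ad - bc
det = (-2)(-3) - (5)(5) = 6 - 25 = -19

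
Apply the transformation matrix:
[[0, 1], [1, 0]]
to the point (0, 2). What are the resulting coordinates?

Matrix multiplication:
[[0, 1], [1, 0]] × [0, 2]ᵀ
= [(0)(0) + (1)(2), (1)(0) + (0)(2)]ᵀ
= [2, 0]ᵀ
Result: (2, 0)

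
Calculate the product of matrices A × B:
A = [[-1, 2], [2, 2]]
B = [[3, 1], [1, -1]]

Matrix multiplication:
C[0][0] = -1×3 + 2×1 = -1
C[0][1] = -1×1 + 2×-1 = -3
C[1][0] = 2×3 + 2×1 = 8
C[1][1] = 2×1 + 2×-1 = 0
Result: [[-1, -3], [8, 0]]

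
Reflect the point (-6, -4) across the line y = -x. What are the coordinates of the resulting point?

Reflection across line y = -x: (-6, -4) → (4, 6)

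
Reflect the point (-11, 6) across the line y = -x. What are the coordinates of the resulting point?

Reflection across line y = -x: (-11, 6) → (-6, 11)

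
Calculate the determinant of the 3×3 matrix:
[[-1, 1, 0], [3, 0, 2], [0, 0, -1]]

Expansion along first row:
det = -1·det([[0,2],[0,-1]]) - 1·det([[3,2],[0,-1]]) + 0·det([[3,0],[0,0]])
    = -1·(0·-1 - 2·0) - 1·(3·-1 - 2·0) + 0·(3·0 - 0·0)
    = -1·0 - 1·-3 + 0·0
    = 0 + 3 + 0 = 3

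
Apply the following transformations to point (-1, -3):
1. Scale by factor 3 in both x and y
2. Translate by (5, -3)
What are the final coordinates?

Step 1: Scale (-1, -3) by 3 → (-3, -9)
Step 2: Translate by (5, -3) → (2, -12)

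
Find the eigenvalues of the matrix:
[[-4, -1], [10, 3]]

Characteristic equation: det(A - λI) = 0
λ² - (trace)λ + (det) = 0
trace = -4 + 3 = -1, det = (-4)(3) - (-1)(10) = -2
λ² - (-1)λ + (-2) = 0
λ = (-1 ± √((-1)² - 4·(-2))) / 2 = (-1 ± √9) / 2
Solving: λ = -2, 1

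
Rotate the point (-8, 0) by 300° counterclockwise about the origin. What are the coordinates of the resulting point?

Rotation matrix for 300°: [[cos 300°, -sin 300°], [sin 300°, cos 300°]] ≈ [[0.500000, 0.866025], [-0.866025, 0.500000]]
[[0.500000, 0.866025], [-0.866025, 0.500000]] × [-8, 0]ᵀ ≈ [-4, 6.9282]ᵀ
Result: (-4, 6.9282)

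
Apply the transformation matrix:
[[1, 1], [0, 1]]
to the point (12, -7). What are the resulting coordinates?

Matrix multiplication:
[[1, 1], [0, 1]] × [12, -7]ᵀ
= [(1)(12) + (1)(-7), (0)(12) + (1)(-7)]ᵀ
= [5, -7]ᵀ
Result: (5, -7)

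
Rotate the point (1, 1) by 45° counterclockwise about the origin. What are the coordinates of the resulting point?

Rotation matrix for 45°: [[cos 45°, -sin 45°], [sin 45°, cos 45°]] ≈ [[0.707107, -0.707107], [0.707107, 0.707107]]
[[0.707107, -0.707107], [0.707107, 0.707107]] × [1, 1]ᵀ ≈ [0, 1.4142]ᵀ
Result: (0, 1.4142)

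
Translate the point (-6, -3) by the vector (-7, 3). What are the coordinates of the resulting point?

Translation by (-7, 3) (homogeneous matrix [[1, 0, -7], [0, 1, 3], [0, 0, 1]]):
x' = -6 + -7 = -13
y' = -3 + 3 = 0
Result: (-13, 0)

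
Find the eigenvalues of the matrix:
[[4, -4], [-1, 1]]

Characteristic equation: det(A - λI) = 0
λ² - (trace)λ + (det) = 0
trace = 4 + 1 = 5, det = (4)(1) - (-4)(-1) = 0
λ² - (5)λ + (0) = 0
λ = (5 ± √((5)² - 4·(0))) / 2 = (5 ± √25) / 2
Solving: λ = 0, 5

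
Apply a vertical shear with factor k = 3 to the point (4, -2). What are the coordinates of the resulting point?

Shear matrix for vertical shear with factor k = 3:
[[1, 0], [3, 1]]
Result: (4, -2) → (4, 10)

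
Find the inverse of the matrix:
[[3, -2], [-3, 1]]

For [[a,b],[c,d]], inverse = (1/det)·[[d,-b],[-c,a]]
det = (3)(1) - (-2)(-3) = 3 - 6 = -3
Inverse = (1/-3)·[[1, 2], [3, 3]]
= [[-1/3, -2/3], [-1, -1]]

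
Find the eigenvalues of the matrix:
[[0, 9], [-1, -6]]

Characteristic equation: det(A - λI) = 0
λ² - (trace)λ + (det) = 0
trace = 0 + -6 = -6, det = (0)(-6) - (9)(-1) = 9
λ² - (-6)λ + (9) = 0
λ = (-6 ± √((-6)² - 4·(9))) / 2 = (-6 ± √0) / 2
Solving: λ = -3, -3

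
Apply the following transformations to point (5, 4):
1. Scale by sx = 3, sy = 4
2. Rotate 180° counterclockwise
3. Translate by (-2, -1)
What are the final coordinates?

Step 1: Scale → (15, 16)
Step 2: Rotate 180° → (-15, -16)
Step 3: Translate → (-17, -17)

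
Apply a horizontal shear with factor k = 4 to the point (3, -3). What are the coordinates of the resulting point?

Shear matrix for horizontal shear with factor k = 4:
[[1, 4], [0, 1]]
Result: (3, -3) → (-9, -3)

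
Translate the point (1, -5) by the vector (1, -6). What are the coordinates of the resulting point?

Translation by (1, -6) (homogeneous matrix [[1, 0, 1], [0, 1, -6], [0, 0, 1]]):
x' = 1 + 1 = 2
y' = -5 + -6 = -11
Result: (2, -11)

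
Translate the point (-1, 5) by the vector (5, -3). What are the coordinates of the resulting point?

Translation by (5, -3) (homogeneous matrix [[1, 0, 5], [0, 1, -3], [0, 0, 1]]):
x' = -1 + 5 = 4
y' = 5 + -3 = 2
Result: (4, 2)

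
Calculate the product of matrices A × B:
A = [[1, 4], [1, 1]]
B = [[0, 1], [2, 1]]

Matrix multiplication:
C[0][0] = 1×0 + 4×2 = 8
C[0][1] = 1×1 + 4×1 = 5
C[1][0] = 1×0 + 1×2 = 2
C[1][1] = 1×1 + 1×1 = 2
Result: [[8, 5], [2, 2]]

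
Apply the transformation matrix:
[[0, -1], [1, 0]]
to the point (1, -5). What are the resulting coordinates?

Matrix multiplication:
[[0, -1], [1, 0]] × [1, -5]ᵀ
= [(0)(1) + (-1)(-5), (1)(1) + (0)(-5)]ᵀ
= [5, 1]ᵀ
Result: (5, 1)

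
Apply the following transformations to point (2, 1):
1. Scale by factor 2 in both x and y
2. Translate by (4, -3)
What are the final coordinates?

Step 1: Scale (2, 1) by 2 → (4, 2)
Step 2: Translate by (4, -3) → (8, -1)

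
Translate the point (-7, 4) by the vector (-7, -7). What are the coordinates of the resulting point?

Translation by (-7, -7) (homogeneous matrix [[1, 0, -7], [0, 1, -7], [0, 0, 1]]):
x' = -7 + -7 = -14
y' = 4 + -7 = -3
Result: (-14, -3)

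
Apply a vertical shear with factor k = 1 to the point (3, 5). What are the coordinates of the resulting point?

Shear matrix for vertical shear with factor k = 1:
[[1, 0], [1, 1]]
Result: (3, 5) → (3, 8)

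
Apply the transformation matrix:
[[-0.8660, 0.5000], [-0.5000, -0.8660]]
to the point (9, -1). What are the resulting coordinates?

Matrix multiplication:
[[-0.8660, 0.5000], [-0.5000, -0.8660]] × [9, -1]ᵀ
= [(-0.8660)(9) + (0.5000)(-1), (-0.5000)(9) + (-0.8660)(-1)]ᵀ
= [-8.2940, -3.6340]ᵀ
Result: (-8.2940, -3.6340)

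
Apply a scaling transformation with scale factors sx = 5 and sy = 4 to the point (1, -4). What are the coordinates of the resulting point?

Scaling matrix:
[[5, 0], [0, 4]]
Result: (1 × 5, -4 × 4) = (5, -16)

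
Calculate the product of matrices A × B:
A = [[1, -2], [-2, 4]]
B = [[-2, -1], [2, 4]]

Matrix multiplication:
C[0][0] = 1×-2 + -2×2 = -6
C[0][1] = 1×-1 + -2×4 = -9
C[1][0] = -2×-2 + 4×2 = 12
C[1][1] = -2×-1 + 4×4 = 18
Result: [[-6, -9], [12, 18]]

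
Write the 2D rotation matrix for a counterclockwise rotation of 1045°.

Rotation matrix formula: [[cos θ, -sin θ], [sin θ, cos θ]]
For θ = 1045°:
cos(1045°) = 0.8192
sin(1045°) = -0.5736
Result: [[0.8192, 0.5736], [-0.5736, 0.8192]]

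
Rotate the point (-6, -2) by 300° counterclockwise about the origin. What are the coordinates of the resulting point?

Rotation matrix for 300°: [[cos 300°, -sin 300°], [sin 300°, cos 300°]] ≈ [[0.500000, 0.866025], [-0.866025, 0.500000]]
[[0.500000, 0.866025], [-0.866025, 0.500000]] × [-6, -2]ᵀ ≈ [-4.7321, 4.1962]ᵀ
Result: (-4.7321, 4.1962)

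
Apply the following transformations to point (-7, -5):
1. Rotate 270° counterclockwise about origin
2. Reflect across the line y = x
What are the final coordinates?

Step 1: Rotate 270° → (-5, 7)
Step 2: Reflect across line y = x → (7, -5)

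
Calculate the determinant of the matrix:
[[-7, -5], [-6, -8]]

For a 2×2 matrix [[a, b], [c, d]], det = ad - bc
det = (-7)(-8) - (-5)(-6) = 56 - 30 = 26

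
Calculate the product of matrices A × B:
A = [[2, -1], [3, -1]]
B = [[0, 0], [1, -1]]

Matrix multiplication:
C[0][0] = 2×0 + -1×1 = -1
C[0][1] = 2×0 + -1×-1 = 1
C[1][0] = 3×0 + -1×1 = -1
C[1][1] = 3×0 + -1×-1 = 1
Result: [[-1, 1], [-1, 1]]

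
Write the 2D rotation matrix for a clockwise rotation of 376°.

Rotation matrix formula: [[cos θ, -sin θ], [sin θ, cos θ]]
A clockwise rotation by 376° is equivalent to a counterclockwise rotation by -376°.
For θ = -376°:
cos(-376°) = 0.9613
sin(-376°) = -0.2756
Result: [[0.9613, 0.2756], [-0.2756, 0.9613]]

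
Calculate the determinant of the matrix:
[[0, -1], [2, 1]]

For a 2×2 matrix [[a, b], [c, d]], det = ad - bc
det = (0)(1) - (-1)(2) = 0 - -2 = 2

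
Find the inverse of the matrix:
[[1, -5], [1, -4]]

For [[a,b],[c,d]], inverse = (1/det)·[[d,-b],[-c,a]]
det = (1)(-4) - (-5)(1) = -4 - -5 = 1
Inverse = [[-4, 5], [-1, 1]]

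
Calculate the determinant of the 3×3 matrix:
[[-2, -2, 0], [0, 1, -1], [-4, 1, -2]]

Expansion along first row:
det = -2·det([[1,-1],[1,-2]]) - -2·det([[0,-1],[-4,-2]]) + 0·det([[0,1],[-4,1]])
    = -2·(1·-2 - -1·1) - -2·(0·-2 - -1·-4) + 0·(0·1 - 1·-4)
    = -2·-1 - -2·-4 + 0·4
    = 2 + -8 + 0 = -6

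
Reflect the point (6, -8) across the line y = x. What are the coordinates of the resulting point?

Reflection across line y = x: (6, -8) → (-8, 6)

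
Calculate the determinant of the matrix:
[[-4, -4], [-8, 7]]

For a 2×2 matrix [[a, b], [c, d]], det = ad - bc
det = (-4)(7) - (-4)(-8) = -28 - 32 = -60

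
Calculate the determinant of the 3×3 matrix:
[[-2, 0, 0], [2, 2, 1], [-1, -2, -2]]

Expansion along first row:
det = -2·det([[2,1],[-2,-2]]) - 0·det([[2,1],[-1,-2]]) + 0·det([[2,2],[-1,-2]])
    = -2·(2·-2 - 1·-2) - 0·(2·-2 - 1·-1) + 0·(2·-2 - 2·-1)
    = -2·-2 - 0·-3 + 0·-2
    = 4 + 0 + 0 = 4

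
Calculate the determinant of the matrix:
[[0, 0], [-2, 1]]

For a 2×2 matrix [[a, b], [c, d]], det = ad - bc
det = (0)(1) - (0)(-2) = 0 - 0 = 0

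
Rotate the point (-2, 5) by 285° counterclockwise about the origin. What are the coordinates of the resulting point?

Rotation matrix for 285°: [[cos 285°, -sin 285°], [sin 285°, cos 285°]] ≈ [[0.258819, 0.965926], [-0.965926, 0.258819]]
[[0.258819, 0.965926], [-0.965926, 0.258819]] × [-2, 5]ᵀ ≈ [4.3120, 3.2259]ᵀ
Result: (4.3120, 3.2259)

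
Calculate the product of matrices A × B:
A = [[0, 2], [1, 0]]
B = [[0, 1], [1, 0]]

Matrix multiplication:
C[0][0] = 0×0 + 2×1 = 2
C[0][1] = 0×1 + 2×0 = 0
C[1][0] = 1×0 + 0×1 = 0
C[1][1] = 1×1 + 0×0 = 1
Result: [[2, 0], [0, 1]]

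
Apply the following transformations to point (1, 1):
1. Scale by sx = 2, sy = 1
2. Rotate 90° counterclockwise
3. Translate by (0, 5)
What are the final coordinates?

Step 1: Scale → (2, 1)
Step 2: Rotate 90° → (-1, 2)
Step 3: Translate → (-1, 7)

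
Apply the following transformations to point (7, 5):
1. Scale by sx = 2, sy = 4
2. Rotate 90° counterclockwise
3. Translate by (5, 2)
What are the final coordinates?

Step 1: Scale → (14, 20)
Step 2: Rotate 90° → (-20, 14)
Step 3: Translate → (-15, 16)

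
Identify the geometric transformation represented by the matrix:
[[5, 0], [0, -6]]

This matrix represents: non-uniform scaling by sx = 5, sy = -6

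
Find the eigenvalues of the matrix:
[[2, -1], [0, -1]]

Characteristic equation: det(A - λI) = 0
λ² - (trace)λ + (det) = 0
trace = 2 + -1 = 1, det = (2)(-1) - (-1)(0) = -2
λ² - (1)λ + (-2) = 0
λ = (1 ± √((1)² - 4·(-2))) / 2 = (1 ± √9) / 2
Solving: λ = -1, 2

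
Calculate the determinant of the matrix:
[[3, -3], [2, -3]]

For a 2×2 matrix [[a, b], [c, d]], det = ad - bc
det = (3)(-3) - (-3)(2) = -9 - -6 = -3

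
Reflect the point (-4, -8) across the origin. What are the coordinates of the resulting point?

Reflection across origin: (-4, -8) → (4, 8)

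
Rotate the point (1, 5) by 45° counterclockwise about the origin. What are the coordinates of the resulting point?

Rotation matrix for 45°: [[cos 45°, -sin 45°], [sin 45°, cos 45°]] ≈ [[0.707107, -0.707107], [0.707107, 0.707107]]
[[0.707107, -0.707107], [0.707107, 0.707107]] × [1, 5]ᵀ ≈ [-2.8284, 4.2426]ᵀ
Result: (-2.8284, 4.2426)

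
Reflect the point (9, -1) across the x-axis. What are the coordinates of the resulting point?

Reflection across x-axis: (9, -1) → (9, 1)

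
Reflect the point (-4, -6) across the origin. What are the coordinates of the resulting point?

Reflection across origin: (-4, -6) → (4, 6)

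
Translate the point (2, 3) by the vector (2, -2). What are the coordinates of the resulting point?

Translation by (2, -2) (homogeneous matrix [[1, 0, 2], [0, 1, -2], [0, 0, 1]]):
x' = 2 + 2 = 4
y' = 3 + -2 = 1
Result: (4, 1)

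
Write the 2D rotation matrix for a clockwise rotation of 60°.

Rotation matrix formula: [[cos θ, -sin θ], [sin θ, cos θ]]
A clockwise rotation by 60° is equivalent to a counterclockwise rotation by -60°.
For θ = -60°:
cos(-60°) = 1/2
sin(-60°) = -√3/2
Result: [[1/2, √3/2], [-√3/2, 1/2]]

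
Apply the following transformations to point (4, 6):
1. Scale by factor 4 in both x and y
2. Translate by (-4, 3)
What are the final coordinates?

Step 1: Scale (4, 6) by 4 → (16, 24)
Step 2: Translate by (-4, 3) → (12, 27)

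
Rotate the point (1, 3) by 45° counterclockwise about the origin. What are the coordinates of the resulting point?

Rotation matrix for 45°: [[cos 45°, -sin 45°], [sin 45°, cos 45°]] ≈ [[0.707107, -0.707107], [0.707107, 0.707107]]
[[0.707107, -0.707107], [0.707107, 0.707107]] × [1, 3]ᵀ ≈ [-1.4142, 2.8284]ᵀ
Result: (-1.4142, 2.8284)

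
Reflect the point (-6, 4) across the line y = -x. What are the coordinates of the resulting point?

Reflection across line y = -x: (-6, 4) → (-4, 6)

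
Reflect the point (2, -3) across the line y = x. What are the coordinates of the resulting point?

Reflection across line y = x: (2, -3) → (-3, 2)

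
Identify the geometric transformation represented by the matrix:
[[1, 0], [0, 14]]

This matrix represents: non-uniform scaling by sx = 1, sy = 14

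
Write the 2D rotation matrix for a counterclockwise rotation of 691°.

Rotation matrix formula: [[cos θ, -sin θ], [sin θ, cos θ]]
For θ = 691°:
cos(691°) = 0.8746
sin(691°) = -0.4848
Result: [[0.8746, 0.4848], [-0.4848, 0.8746]]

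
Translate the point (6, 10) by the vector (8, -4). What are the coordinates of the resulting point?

Translation by (8, -4) (homogeneous matrix [[1, 0, 8], [0, 1, -4], [0, 0, 1]]):
x' = 6 + 8 = 14
y' = 10 + -4 = 6
Result: (14, 6)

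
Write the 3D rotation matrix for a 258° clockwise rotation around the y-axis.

Rotation matrix for clockwise 258° around y-axis:
A clockwise rotation by 258° is a counterclockwise rotation by -258°.
cos(-258°) = -0.2079, sin(-258°) = 0.9781
Result: [[-0.2079, 0, 0.9781], [0, 1, 0], [-0.9781, 0, -0.2079]]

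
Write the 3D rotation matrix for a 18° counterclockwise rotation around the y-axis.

Rotation matrix for counterclockwise 18° around y-axis:
cos(18°) = 0.9511, sin(18°) = 0.3090
Result: [[0.9511, 0, 0.3090], [0, 1, 0], [-0.3090, 0, 0.9511]]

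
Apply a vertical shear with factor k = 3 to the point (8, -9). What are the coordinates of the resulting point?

Shear matrix for vertical shear with factor k = 3:
[[1, 0], [3, 1]]
Result: (8, -9) → (8, 15)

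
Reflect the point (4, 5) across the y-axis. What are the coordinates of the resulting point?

Reflection across y-axis: (4, 5) → (-4, 5)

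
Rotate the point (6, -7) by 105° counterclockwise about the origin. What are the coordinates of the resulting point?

Rotation matrix for 105°: [[cos 105°, -sin 105°], [sin 105°, cos 105°]] ≈ [[-0.258819, -0.965926], [0.965926, -0.258819]]
[[-0.258819, -0.965926], [0.965926, -0.258819]] × [6, -7]ᵀ ≈ [5.2086, 7.6073]ᵀ
Result: (5.2086, 7.6073)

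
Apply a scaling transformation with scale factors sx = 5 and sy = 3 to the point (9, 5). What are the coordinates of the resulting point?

Scaling matrix:
[[5, 0], [0, 3]]
Result: (9 × 5, 5 × 3) = (45, 15)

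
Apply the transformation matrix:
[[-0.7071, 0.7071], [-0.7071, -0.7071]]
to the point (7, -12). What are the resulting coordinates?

Matrix multiplication:
[[-0.7071, 0.7071], [-0.7071, -0.7071]] × [7, -12]ᵀ
= [(-0.7071)(7) + (0.7071)(-12), (-0.7071)(7) + (-0.7071)(-12)]ᵀ
= [-13.4349, 3.5355]ᵀ
Result: (-13.4349, 3.5355)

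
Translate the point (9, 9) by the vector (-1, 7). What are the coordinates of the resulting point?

Translation by (-1, 7) (homogeneous matrix [[1, 0, -1], [0, 1, 7], [0, 0, 1]]):
x' = 9 + -1 = 8
y' = 9 + 7 = 16
Result: (8, 16)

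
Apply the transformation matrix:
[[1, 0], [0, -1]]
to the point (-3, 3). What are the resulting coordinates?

Matrix multiplication:
[[1, 0], [0, -1]] × [-3, 3]ᵀ
= [(1)(-3) + (0)(3), (0)(-3) + (-1)(3)]ᵀ
= [-3, -3]ᵀ
Result: (-3, -3)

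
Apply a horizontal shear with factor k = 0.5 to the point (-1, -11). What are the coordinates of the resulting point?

Shear matrix for horizontal shear with factor k = 0.5:
[[1, 0.50], [0, 1]]
Result: (-1, -11) → (-6.5, -11)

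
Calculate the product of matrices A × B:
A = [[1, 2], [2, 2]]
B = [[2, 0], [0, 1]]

Matrix multiplication:
C[0][0] = 1×2 + 2×0 = 2
C[0][1] = 1×0 + 2×1 = 2
C[1][0] = 2×2 + 2×0 = 4
C[1][1] = 2×0 + 2×1 = 2
Result: [[2, 2], [4, 2]]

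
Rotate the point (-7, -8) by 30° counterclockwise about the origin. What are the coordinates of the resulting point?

Rotation matrix for 30°: [[cos 30°, -sin 30°], [sin 30°, cos 30°]] ≈ [[0.866025, -0.500000], [0.500000, 0.866025]]
[[0.866025, -0.500000], [0.500000, 0.866025]] × [-7, -8]ᵀ ≈ [-2.0622, -10.4282]ᵀ
Result: (-2.0622, -10.4282)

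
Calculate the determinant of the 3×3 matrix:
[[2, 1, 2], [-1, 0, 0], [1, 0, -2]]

Expansion along first row:
det = 2·det([[0,0],[0,-2]]) - 1·det([[-1,0],[1,-2]]) + 2·det([[-1,0],[1,0]])
    = 2·(0·-2 - 0·0) - 1·(-1·-2 - 0·1) + 2·(-1·0 - 0·1)
    = 2·0 - 1·2 + 2·0
    = 0 + -2 + 0 = -2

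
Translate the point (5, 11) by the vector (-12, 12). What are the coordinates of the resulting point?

Translation by (-12, 12) (homogeneous matrix [[1, 0, -12], [0, 1, 12], [0, 0, 1]]):
x' = 5 + -12 = -7
y' = 11 + 12 = 23
Result: (-7, 23)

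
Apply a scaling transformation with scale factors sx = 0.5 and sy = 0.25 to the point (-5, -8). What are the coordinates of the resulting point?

Scaling matrix:
[[0.50, 0], [0, 0.25]]
Result: (-5 × 0.5, -8 × 0.25) = (-2.5, -2)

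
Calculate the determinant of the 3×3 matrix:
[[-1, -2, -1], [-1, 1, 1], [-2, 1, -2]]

Expansion along first row:
det = -1·det([[1,1],[1,-2]]) - -2·det([[-1,1],[-2,-2]]) + -1·det([[-1,1],[-2,1]])
    = -1·(1·-2 - 1·1) - -2·(-1·-2 - 1·-2) + -1·(-1·1 - 1·-2)
    = -1·-3 - -2·4 + -1·1
    = 3 + 8 + -1 = 10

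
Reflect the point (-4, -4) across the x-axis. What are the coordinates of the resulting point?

Reflection across x-axis: (-4, -4) → (-4, 4)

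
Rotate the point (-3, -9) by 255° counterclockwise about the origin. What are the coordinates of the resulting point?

Rotation matrix for 255°: [[cos 255°, -sin 255°], [sin 255°, cos 255°]] ≈ [[-0.258819, 0.965926], [-0.965926, -0.258819]]
[[-0.258819, 0.965926], [-0.965926, -0.258819]] × [-3, -9]ᵀ ≈ [-7.9169, 5.2271]ᵀ
Result: (-7.9169, 5.2271)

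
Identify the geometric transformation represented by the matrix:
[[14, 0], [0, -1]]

This matrix represents: non-uniform scaling by sx = 14, sy = -1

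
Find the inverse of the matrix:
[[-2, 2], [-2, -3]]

For [[a,b],[c,d]], inverse = (1/det)·[[d,-b],[-c,a]]
det = (-2)(-3) - (2)(-2) = 6 - -4 = 10
Inverse = (1/10)·[[-3, -2], [2, -2]]
= [[-3/10, -1/5], [1/5, -1/5]]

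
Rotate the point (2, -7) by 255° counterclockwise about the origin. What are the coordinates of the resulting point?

Rotation matrix for 255°: [[cos 255°, -sin 255°], [sin 255°, cos 255°]] ≈ [[-0.258819, 0.965926], [-0.965926, -0.258819]]
[[-0.258819, 0.965926], [-0.965926, -0.258819]] × [2, -7]ᵀ ≈ [-7.2791, -0.1201]ᵀ
Result: (-7.2791, -0.1201)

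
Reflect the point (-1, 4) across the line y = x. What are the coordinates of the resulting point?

Reflection across line y = x: (-1, 4) → (4, -1)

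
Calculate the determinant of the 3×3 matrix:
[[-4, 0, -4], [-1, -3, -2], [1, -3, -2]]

Expansion along first row:
det = -4·det([[-3,-2],[-3,-2]]) - 0·det([[-1,-2],[1,-2]]) + -4·det([[-1,-3],[1,-3]])
    = -4·(-3·-2 - -2·-3) - 0·(-1·-2 - -2·1) + -4·(-1·-3 - -3·1)
    = -4·0 - 0·4 + -4·6
    = 0 + 0 + -24 = -24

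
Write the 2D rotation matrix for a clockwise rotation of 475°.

Rotation matrix formula: [[cos θ, -sin θ], [sin θ, cos θ]]
A clockwise rotation by 475° is equivalent to a counterclockwise rotation by -475°.
For θ = -475°:
cos(-475°) = -0.4226
sin(-475°) = -0.9063
Result: [[-0.4226, 0.9063], [-0.9063, -0.4226]]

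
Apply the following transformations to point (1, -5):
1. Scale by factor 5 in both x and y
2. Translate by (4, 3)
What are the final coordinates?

Step 1: Scale (1, -5) by 5 → (5, -25)
Step 2: Translate by (4, 3) → (9, -22)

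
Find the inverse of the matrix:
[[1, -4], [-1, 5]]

For [[a,b],[c,d]], inverse = (1/det)·[[d,-b],[-c,a]]
det = (1)(5) - (-4)(-1) = 5 - 4 = 1
Inverse = [[5, 4], [1, 1]]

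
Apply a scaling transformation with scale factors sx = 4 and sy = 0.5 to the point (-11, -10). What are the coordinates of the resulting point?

Scaling matrix:
[[4, 0], [0, 0.50]]
Result: (-11 × 4, -10 × 0.5) = (-44, -5)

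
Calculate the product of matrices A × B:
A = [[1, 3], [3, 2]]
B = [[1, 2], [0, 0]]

Matrix multiplication:
C[0][0] = 1×1 + 3×0 = 1
C[0][1] = 1×2 + 3×0 = 2
C[1][0] = 3×1 + 2×0 = 3
C[1][1] = 3×2 + 2×0 = 6
Result: [[1, 2], [3, 6]]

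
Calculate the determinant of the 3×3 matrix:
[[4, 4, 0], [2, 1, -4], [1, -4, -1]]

Expansion along first row:
det = 4·det([[1,-4],[-4,-1]]) - 4·det([[2,-4],[1,-1]]) + 0·det([[2,1],[1,-4]])
    = 4·(1·-1 - -4·-4) - 4·(2·-1 - -4·1) + 0·(2·-4 - 1·1)
    = 4·-17 - 4·2 + 0·-9
    = -68 + -8 + 0 = -76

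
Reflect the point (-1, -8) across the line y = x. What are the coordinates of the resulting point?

Reflection across line y = x: (-1, -8) → (-8, -1)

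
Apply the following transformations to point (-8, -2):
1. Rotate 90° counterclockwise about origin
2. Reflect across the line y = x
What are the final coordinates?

Step 1: Rotate 90° → (2, -8)
Step 2: Reflect across line y = x → (-8, 2)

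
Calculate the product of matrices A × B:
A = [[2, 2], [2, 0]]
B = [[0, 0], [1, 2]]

Matrix multiplication:
C[0][0] = 2×0 + 2×1 = 2
C[0][1] = 2×0 + 2×2 = 4
C[1][0] = 2×0 + 0×1 = 0
C[1][1] = 2×0 + 0×2 = 0
Result: [[2, 4], [0, 0]]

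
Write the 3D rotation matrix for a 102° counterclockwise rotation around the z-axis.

Rotation matrix for counterclockwise 102° around z-axis:
cos(102°) = -0.2079, sin(102°) = 0.9781
Result: [[-0.2079, -0.9781, 0], [0.9781, -0.2079, 0], [0, 0, 1]]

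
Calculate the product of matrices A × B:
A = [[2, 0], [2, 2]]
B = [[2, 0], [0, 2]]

Matrix multiplication:
C[0][0] = 2×2 + 0×0 = 4
C[0][1] = 2×0 + 0×2 = 0
C[1][0] = 2×2 + 2×0 = 4
C[1][1] = 2×0 + 2×2 = 4
Result: [[4, 0], [4, 4]]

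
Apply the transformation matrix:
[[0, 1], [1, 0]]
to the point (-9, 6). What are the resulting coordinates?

Matrix multiplication:
[[0, 1], [1, 0]] × [-9, 6]ᵀ
= [(0)(-9) + (1)(6), (1)(-9) + (0)(6)]ᵀ
= [6, -9]ᵀ
Result: (6, -9)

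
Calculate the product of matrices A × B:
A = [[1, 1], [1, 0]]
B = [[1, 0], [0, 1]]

Matrix multiplication:
C[0][0] = 1×1 + 1×0 = 1
C[0][1] = 1×0 + 1×1 = 1
C[1][0] = 1×1 + 0×0 = 1
C[1][1] = 1×0 + 0×1 = 0
Result: [[1, 1], [1, 0]]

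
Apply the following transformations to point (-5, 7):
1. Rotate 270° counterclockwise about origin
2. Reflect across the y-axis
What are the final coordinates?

Step 1: Rotate 270° → (7, 5)
Step 2: Reflect across y-axis → (-7, 5)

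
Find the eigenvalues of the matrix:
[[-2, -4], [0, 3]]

Characteristic equation: det(A - λI) = 0
λ² - (trace)λ + (det) = 0
trace = -2 + 3 = 1, det = (-2)(3) - (-4)(0) = -6
λ² - (1)λ + (-6) = 0
λ = (1 ± √((1)² - 4·(-6))) / 2 = (1 ± √25) / 2
Solving: λ = -2, 3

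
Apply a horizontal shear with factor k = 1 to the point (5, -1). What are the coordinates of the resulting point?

Shear matrix for horizontal shear with factor k = 1:
[[1, 1], [0, 1]]
Result: (5, -1) → (4, -1)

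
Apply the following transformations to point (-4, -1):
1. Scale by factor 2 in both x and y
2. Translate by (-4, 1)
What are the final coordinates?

Step 1: Scale (-4, -1) by 2 → (-8, -2)
Step 2: Translate by (-4, 1) → (-12, -1)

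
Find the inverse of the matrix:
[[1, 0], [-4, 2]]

For [[a,b],[c,d]], inverse = (1/det)·[[d,-b],[-c,a]]
det = (1)(2) - (0)(-4) = 2 - 0 = 2
Inverse = (1/2)·[[2, 0], [4, 1]]
= [[1, 0], [2, 1/2]]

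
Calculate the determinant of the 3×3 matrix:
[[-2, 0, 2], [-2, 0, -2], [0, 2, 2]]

Expansion along first row:
det = -2·det([[0,-2],[2,2]]) - 0·det([[-2,-2],[0,2]]) + 2·det([[-2,0],[0,2]])
    = -2·(0·2 - -2·2) - 0·(-2·2 - -2·0) + 2·(-2·2 - 0·0)
    = -2·4 - 0·-4 + 2·-4
    = -8 + 0 + -8 = -16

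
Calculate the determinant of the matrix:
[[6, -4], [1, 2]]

For a 2×2 matrix [[a, b], [c, d]], det = ad - bc
det = (6)(2) - (-4)(1) = 12 - -4 = 16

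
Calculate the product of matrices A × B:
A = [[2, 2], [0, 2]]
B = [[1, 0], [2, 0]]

Matrix multiplication:
C[0][0] = 2×1 + 2×2 = 6
C[0][1] = 2×0 + 2×0 = 0
C[1][0] = 0×1 + 2×2 = 4
C[1][1] = 0×0 + 2×0 = 0
Result: [[6, 0], [4, 0]]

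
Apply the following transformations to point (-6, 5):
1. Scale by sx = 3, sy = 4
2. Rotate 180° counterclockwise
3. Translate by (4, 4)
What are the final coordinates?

Step 1: Scale → (-18, 20)
Step 2: Rotate 180° → (18, -20)
Step 3: Translate → (22, -16)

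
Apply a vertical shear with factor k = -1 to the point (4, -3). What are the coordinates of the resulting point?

Shear matrix for vertical shear with factor k = -1:
[[1, 0], [-1, 1]]
Result: (4, -3) → (4, -7)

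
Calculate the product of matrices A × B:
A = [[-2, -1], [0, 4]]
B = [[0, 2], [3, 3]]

Matrix multiplication:
C[0][0] = -2×0 + -1×3 = -3
C[0][1] = -2×2 + -1×3 = -7
C[1][0] = 0×0 + 4×3 = 12
C[1][1] = 0×2 + 4×3 = 12
Result: [[-3, -7], [12, 12]]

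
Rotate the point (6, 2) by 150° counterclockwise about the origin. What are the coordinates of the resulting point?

Rotation matrix for 150°: [[cos 150°, -sin 150°], [sin 150°, cos 150°]] ≈ [[-0.866025, -0.500000], [0.500000, -0.866025]]
[[-0.866025, -0.500000], [0.500000, -0.866025]] × [6, 2]ᵀ ≈ [-6.1962, 1.2679]ᵀ
Result: (-6.1962, 1.2679)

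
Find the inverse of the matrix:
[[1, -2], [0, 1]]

For [[a,b],[c,d]], inverse = (1/det)·[[d,-b],[-c,a]]
det = (1)(1) - (-2)(0) = 1 - 0 = 1
Inverse = [[1, 2], [0, 1]]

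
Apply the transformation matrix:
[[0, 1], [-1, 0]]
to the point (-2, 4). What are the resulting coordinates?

Matrix multiplication:
[[0, 1], [-1, 0]] × [-2, 4]ᵀ
= [(0)(-2) + (1)(4), (-1)(-2) + (0)(4)]ᵀ
= [4, 2]ᵀ
Result: (4, 2)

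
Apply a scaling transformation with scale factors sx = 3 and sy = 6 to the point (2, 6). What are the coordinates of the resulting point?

Scaling matrix:
[[3, 0], [0, 6]]
Result: (2 × 3, 6 × 6) = (6, 36)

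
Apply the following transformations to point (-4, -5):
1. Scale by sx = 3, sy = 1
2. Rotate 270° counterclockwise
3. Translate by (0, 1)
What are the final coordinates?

Step 1: Scale → (-12, -5)
Step 2: Rotate 270° → (-5, 12)
Step 3: Translate → (-5, 13)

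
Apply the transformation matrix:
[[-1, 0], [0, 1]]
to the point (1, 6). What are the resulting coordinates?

Matrix multiplication:
[[-1, 0], [0, 1]] × [1, 6]ᵀ
= [(-1)(1) + (0)(6), (0)(1) + (1)(6)]ᵀ
= [-1, 6]ᵀ
Result: (-1, 6)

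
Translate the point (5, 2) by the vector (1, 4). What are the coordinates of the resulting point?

Translation by (1, 4) (homogeneous matrix [[1, 0, 1], [0, 1, 4], [0, 0, 1]]):
x' = 5 + 1 = 6
y' = 2 + 4 = 6
Result: (6, 6)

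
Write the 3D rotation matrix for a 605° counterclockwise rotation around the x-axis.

Rotation matrix for counterclockwise 605° around x-axis:
cos(605°) = -0.4226, sin(605°) = -0.9063
Result: [[1, 0, 0], [0, -0.4226, 0.9063], [0, -0.9063, -0.4226]]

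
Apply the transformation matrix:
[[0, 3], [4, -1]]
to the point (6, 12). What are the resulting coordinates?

Matrix multiplication:
[[0, 3], [4, -1]] × [6, 12]ᵀ
= [(0)(6) + (3)(12), (4)(6) + (-1)(12)]ᵀ
= [36, 12]ᵀ
Result: (36, 12)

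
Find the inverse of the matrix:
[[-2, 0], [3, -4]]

For [[a,b],[c,d]], inverse = (1/det)·[[d,-b],[-c,a]]
det = (-2)(-4) - (0)(3) = 8 - 0 = 8
Inverse = (1/8)·[[-4, 0], [-3, -2]]
= [[-1/2, 0], [-3/8, -1/4]]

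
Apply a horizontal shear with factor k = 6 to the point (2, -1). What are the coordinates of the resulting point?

Shear matrix for horizontal shear with factor k = 6:
[[1, 6], [0, 1]]
Result: (2, -1) → (-4, -1)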